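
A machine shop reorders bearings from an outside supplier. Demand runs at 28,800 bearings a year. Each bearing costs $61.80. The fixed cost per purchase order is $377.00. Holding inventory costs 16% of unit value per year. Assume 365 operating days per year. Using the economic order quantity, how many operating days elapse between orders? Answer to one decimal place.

T ≈ 18.8 days

Holding cost H = 0.16 × $61.80 = $9.8880 per unit per year.
Q* = √(2DS/H) = √(2 × 28,800 × 377 / 9.888) ≈ 1481.93.
Cycle time = Q*/D × 365 = 1481.93 / 28,800 × 365 ≈ 18.781 days.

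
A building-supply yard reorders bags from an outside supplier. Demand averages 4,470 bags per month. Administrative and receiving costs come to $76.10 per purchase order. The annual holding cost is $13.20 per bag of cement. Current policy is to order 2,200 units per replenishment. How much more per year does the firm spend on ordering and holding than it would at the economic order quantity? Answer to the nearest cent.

Extra cost ≈ $5,994.47 per year

Annual demand D = 4,470 × 12 = 53,640.
EOQ = √(2DS/H) = √(2 × 53,640 × 76.1 / 13.2) ≈ 786.44.
Cost at Q* = (D/Q*)S + (Q*/2)H = √(2DSH) ≈ $10,380.99.
Cost at Q = 2,200: (53,640/2,200)×76.1 + (2,200/2)×13.2 = $1,855.46 + $14,520.00 = $16,375.46.
Excess = $16,375.46 − $10,380.99 = $5,994.47.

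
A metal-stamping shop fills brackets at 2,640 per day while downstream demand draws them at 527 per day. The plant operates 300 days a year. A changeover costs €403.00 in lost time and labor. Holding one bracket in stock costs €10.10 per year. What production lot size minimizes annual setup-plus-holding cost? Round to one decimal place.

Annual demand D = 527 × 300 = 158,100.
Production build-up factor (1 − d/p) = 1 − 527/2,640 = 0.8004.
Q* = √(2DS / (H(1 − d/p))) = √(2 × 158,100 × 403 / (10.1 × 0.8004)).
= √(127,428,600 / 8.0838) ≈ 3970.315.

Q* ≈ 3,970.3 brackets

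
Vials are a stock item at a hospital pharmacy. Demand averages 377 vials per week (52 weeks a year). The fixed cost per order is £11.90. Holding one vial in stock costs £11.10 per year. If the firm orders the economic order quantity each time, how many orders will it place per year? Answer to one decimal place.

Annual demand D = 377 × 52 = 19,604.
Q* = √(2DS/H) = √(2 × 19,604 × 11.9 / 11.1) ≈ 205.02.
Orders per year = D / Q* = 19,604 / 205.02 ≈ 95.619.

N ≈ 95.6 orders per year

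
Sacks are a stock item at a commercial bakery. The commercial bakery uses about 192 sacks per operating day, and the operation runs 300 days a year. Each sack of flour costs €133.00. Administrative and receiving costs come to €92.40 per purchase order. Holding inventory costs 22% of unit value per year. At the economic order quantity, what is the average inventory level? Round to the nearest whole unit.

Average inventory ≈ 302 sacks

Annual demand D = 192 × 300 = 57,600.
Holding cost H = 0.22 × €133.00 = €29.2600 per unit per year.
EOQ = √(2DS/H) = √(2 × 57,600 × 92.4 / 29.26) ≈ 603.15.
Average inventory = Q*/2 ≈ 603.15 / 2 = 301.575.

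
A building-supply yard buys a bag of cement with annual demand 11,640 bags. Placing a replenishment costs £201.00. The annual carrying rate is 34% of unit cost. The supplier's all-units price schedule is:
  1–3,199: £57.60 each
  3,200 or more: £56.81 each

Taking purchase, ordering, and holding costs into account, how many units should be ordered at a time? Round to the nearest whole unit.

Q* ≈ 489 bags

Holding cost per unit per year at price C is H = 0.34·C.
Candidates are each tier's EOQ (if it falls in that tier) and each price-break quantity.
EOQ at £57.60 = 488.8 (feasible in tier 1): TC = 11,640×£57.60 + (11,640/488.8)×201 + (488.8/2)×0.34×£57.60 = £680,036.83.
EOQ at £56.81 = 492.2 < 3200, so use break Q=3200: TC = 11,640×£56.81 + (11,640/3200.0)×201 + (3200.0/2)×0.34×£56.81 = £692,904.18.
Lowest total cost is £680,036.83 at Q = 488.8.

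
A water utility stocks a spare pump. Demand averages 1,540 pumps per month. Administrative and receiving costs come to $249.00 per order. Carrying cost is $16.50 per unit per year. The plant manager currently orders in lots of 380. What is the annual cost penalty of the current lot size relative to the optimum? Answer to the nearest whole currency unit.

Annual demand D = 1,540 × 12 = 18,480.
EOQ = √(2DS/H) = √(2 × 18,480 × 249 / 16.5) ≈ 746.83.
Cost at Q* = (D/Q*)S + (Q*/2)H = √(2DSH) ≈ $12,322.75.
Cost at Q = 380: (18,480/380)×249 + (380/2)×16.5 = $12,109.26 + $3,135.00 = $15,244.26.
Excess = $15,244.26 − $12,322.75 = $2,921.51.

Extra cost ≈ $2,922 per year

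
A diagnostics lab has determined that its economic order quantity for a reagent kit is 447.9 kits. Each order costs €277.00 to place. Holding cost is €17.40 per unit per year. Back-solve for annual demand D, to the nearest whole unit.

D ≈ 6,301 kits per year

Invert the EOQ relation Q*² = 2DS/H.
From Q* = √(2DS/H): D = Q*²H / (2S) = 447.9² × 17.4 / (2 × 277) = 6300.886.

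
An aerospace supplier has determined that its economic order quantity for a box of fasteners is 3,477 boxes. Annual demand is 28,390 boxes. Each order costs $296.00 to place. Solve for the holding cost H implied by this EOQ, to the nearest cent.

Invert the EOQ relation Q*² = 2DS/H.
From Q* = √(2DS/H): H = 2DS / Q*² = 2 × 28,390 × 296 / 3,477² = 1.3902.

H ≈ $1.39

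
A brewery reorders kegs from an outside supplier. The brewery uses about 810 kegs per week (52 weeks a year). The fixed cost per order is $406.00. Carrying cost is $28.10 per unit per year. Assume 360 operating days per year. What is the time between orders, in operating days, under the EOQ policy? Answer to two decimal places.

T ≈ 9.43 days

Annual demand D = 810 × 52 = 42,120.
Q* = √(2DS/H) = √(2 × 42,120 × 406 / 28.1) ≈ 1103.24.
Cycle time = Q*/D × 360 = 1103.24 / 42,120 × 360 ≈ 9.429 days.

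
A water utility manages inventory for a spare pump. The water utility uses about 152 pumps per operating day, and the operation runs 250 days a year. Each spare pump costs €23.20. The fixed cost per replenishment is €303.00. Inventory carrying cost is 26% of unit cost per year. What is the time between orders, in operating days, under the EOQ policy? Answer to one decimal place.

T ≈ 12.9 days

Annual demand D = 152 × 250 = 38,000.
Holding cost H = 0.26 × €23.20 = €6.0320 per unit per year.
EOQ = √(2DS/H) = √(2 × 38,000 × 303 / 6.032) ≈ 1953.88.
Cycle time = Q*/D × 250 = 1953.88 / 38,000 × 250 ≈ 12.854 days.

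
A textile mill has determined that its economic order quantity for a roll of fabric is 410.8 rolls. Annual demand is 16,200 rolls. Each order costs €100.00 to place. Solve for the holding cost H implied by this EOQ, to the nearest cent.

H ≈ €19.20

The basic EOQ model gives Q* = √(2DS/H); rearrange for the unknown.
From Q* = √(2DS/H): H = 2DS / Q*² = 2 × 16,200 × 100 / 410.8² = 19.1992.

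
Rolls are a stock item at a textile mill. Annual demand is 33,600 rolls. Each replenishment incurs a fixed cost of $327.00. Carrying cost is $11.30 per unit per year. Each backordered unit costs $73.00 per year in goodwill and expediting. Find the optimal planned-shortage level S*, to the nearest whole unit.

S* ≈ 201 rolls

With planned backorders, Q* = √(2DS/H) · √((H+B)/B).
√(2DS/H) = √(2 × 33,600 × 327 / 11.3) = 1394.502.
√((H+B)/B) = √((11.3+73)/73) = 1.0746.
Q* ≈ 1498.551.
S* = Q* · H/(H+B) = 1498.551 × 11.3/84.3 ≈ 200.873.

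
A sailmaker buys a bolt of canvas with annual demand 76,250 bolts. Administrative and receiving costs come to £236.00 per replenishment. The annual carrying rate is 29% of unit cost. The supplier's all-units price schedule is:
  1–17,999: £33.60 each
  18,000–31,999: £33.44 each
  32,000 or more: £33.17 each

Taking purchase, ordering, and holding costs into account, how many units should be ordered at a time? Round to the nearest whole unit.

Q* ≈ 1,922 bolts

Holding cost per unit per year at price C is H = 0.29·C.
Candidates are each tier's EOQ (if it falls in that tier) and each price-break quantity.
EOQ at £33.60 = 1921.9 (feasible in tier 1): TC = 76,250×£33.60 + (76,250/1921.9)×236 + (1921.9/2)×0.29×£33.60 = £2,580,726.63.
EOQ at £33.44 = 1926.5 < 18000, so use break Q=18000: TC = 76,250×£33.44 + (76,250/18000.0)×236 + (18000.0/2)×0.29×£33.44 = £2,638,078.12.
EOQ at £33.17 = 1934.3 < 32000, so use break Q=32000: TC = 76,250×£33.17 + (76,250/32000.0)×236 + (32000.0/2)×0.29×£33.17 = £2,683,683.64.
Lowest total cost is £2,580,726.63 at Q = 1921.9.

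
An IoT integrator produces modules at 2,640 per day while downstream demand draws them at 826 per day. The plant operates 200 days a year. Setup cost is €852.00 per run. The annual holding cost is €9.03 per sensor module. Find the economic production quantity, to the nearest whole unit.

Q* ≈ 6,736 modules

Annual demand D = 826 × 200 = 165,200.
Production build-up factor (1 − d/p) = 1 − 826/2,640 = 0.6871.
Q* = √(2DS / (H(1 − d/p))) = √(2 × 165,200 × 852 / (9.03 × 0.6871)).
= √(281,500,800 / 6.2047) ≈ 6735.646.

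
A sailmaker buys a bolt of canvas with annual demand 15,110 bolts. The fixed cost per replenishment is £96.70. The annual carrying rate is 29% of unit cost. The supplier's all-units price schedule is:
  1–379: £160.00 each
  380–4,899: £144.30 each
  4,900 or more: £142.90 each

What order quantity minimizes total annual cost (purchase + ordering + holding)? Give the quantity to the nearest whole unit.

Q* ≈ 380 bolts

Holding cost per unit per year at price C is H = 0.29·C.
Candidates are each tier's EOQ (if it falls in that tier) and each price-break quantity.
EOQ at £160.00 = 251.0 (feasible in tier 1): TC = 15,110×£160.00 + (15,110/251.0)×96.7 + (251.0/2)×0.29×£160.00 = £2,429,244.46.
EOQ at £144.30 = 264.3 < 380, so use break Q=380: TC = 15,110×£144.30 + (15,110/380.0)×96.7 + (380.0/2)×0.29×£144.30 = £2,192,169.03.
EOQ at £142.90 = 265.5 < 4900, so use break Q=4900: TC = 15,110×£142.90 + (15,110/4900.0)×96.7 + (4900.0/2)×0.29×£142.90 = £2,261,047.64.
Lowest total cost is £2,192,169.03 at Q = 380.0.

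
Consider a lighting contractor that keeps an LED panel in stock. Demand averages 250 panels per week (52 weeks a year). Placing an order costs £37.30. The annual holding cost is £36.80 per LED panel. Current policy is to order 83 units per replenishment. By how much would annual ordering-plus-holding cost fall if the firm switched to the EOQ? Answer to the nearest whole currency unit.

Extra cost ≈ £1,395 per year

Annual demand D = 250 × 52 = 13,000.
EOQ = √(2DS/H) = √(2 × 13,000 × 37.3 / 36.8) ≈ 162.34.
Cost at Q* = (D/Q*)S + (Q*/2)H = √(2DSH) ≈ £5,974.00.
Cost at Q = 83: (13,000/83)×37.3 + (83/2)×36.8 = £5,842.17 + £1,527.20 = £7,369.37.
Excess = £7,369.37 − £5,974.00 = £1,395.37.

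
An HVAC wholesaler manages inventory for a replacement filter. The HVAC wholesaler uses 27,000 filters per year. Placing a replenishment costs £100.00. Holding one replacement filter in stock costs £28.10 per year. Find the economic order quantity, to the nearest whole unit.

Q* ≈ 438 filters

EOQ = √(2DS / H) = √(2 × 27,000 × 100 / 28.1).
= √(5,400,000 / 28.1) = √192,170.8185 ≈ 438.373.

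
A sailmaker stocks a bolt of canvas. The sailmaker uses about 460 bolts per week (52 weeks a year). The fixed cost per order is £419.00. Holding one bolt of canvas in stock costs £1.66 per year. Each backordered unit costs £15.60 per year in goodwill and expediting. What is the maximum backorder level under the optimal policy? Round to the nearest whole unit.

Annual demand D = 460 × 52 = 23,920.
With planned backorders, Q* = √(2DS/H) · √((H+B)/B).
√(2DS/H) = √(2 × 23,920 × 419 / 1.66) = 3474.950.
√((H+B)/B) = √((1.66+15.6)/15.6) = 1.0519.
Q* ≈ 3655.162.
S* = Q* · H/(H+B) = 3655.162 × 1.66/17.26 ≈ 351.539.

S* ≈ 352 bolts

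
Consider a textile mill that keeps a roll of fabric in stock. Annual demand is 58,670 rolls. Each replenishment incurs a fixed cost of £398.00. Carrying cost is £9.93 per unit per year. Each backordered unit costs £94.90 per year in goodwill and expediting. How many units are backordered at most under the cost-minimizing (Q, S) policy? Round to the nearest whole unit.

S* ≈ 216 rolls

With planned backorders, Q* = √(2DS/H) · √((H+B)/B).
√(2DS/H) = √(2 × 58,670 × 398 / 9.93) = 2168.652.
√((H+B)/B) = √((9.93+94.9)/94.9) = 1.0510.
Q* ≈ 2279.290.
S* = Q* · H/(H+B) = 2279.290 × 9.93/104.83 ≈ 215.905.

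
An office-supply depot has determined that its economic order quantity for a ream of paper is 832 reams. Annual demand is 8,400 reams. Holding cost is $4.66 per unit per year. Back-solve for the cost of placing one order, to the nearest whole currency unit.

S ≈ $192

The basic EOQ model gives Q* = √(2DS/H); rearrange for the unknown.
From Q* = √(2DS/H): S = Q*²H / (2D) = 832² × 4.66 / (2 × 8,400) = 192.0098.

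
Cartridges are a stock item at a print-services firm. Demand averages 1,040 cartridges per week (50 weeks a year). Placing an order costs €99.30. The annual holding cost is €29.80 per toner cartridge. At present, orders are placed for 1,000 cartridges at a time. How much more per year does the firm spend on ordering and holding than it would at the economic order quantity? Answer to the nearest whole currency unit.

Annual demand D = 1,040 × 50 = 52,000.
EOQ = √(2DS/H) = √(2 × 52,000 × 99.3 / 29.8) ≈ 588.69.
Cost at Q* = (D/Q*)S + (Q*/2)H = √(2DSH) ≈ €17,542.82.
Cost at Q = 1,000: (52,000/1,000)×99.3 + (1,000/2)×29.8 = €5,163.60 + €14,900.00 = €20,063.60.
Excess = €20,063.60 − €17,542.82 = €2,520.78.

Extra cost ≈ €2,521 per year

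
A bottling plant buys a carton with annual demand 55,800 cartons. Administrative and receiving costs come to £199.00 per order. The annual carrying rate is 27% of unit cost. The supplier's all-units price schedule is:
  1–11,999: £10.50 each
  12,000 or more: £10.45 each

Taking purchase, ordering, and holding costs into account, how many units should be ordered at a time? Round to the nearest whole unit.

Q* ≈ 2,799 cartons

Holding cost per unit per year at price C is H = 0.27·C.
For each price level, check whether its EOQ is feasible; otherwise the best quantity at that price is the breakpoint.
EOQ at £10.50 = 2798.9 (feasible in tier 1): TC = 55,800×£10.50 + (55,800/2798.9)×199 + (2798.9/2)×0.27×£10.50 = £593,834.79.
EOQ at £10.45 = 2805.6 < 12000, so use break Q=12000: TC = 55,800×£10.45 + (55,800/12000.0)×199 + (12000.0/2)×0.27×£10.45 = £600,964.35.
Lowest total cost is £593,834.79 at Q = 2798.9.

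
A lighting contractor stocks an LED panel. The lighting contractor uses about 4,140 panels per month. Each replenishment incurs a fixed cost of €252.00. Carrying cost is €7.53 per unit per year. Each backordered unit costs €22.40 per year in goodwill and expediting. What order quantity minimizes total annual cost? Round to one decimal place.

Annual demand D = 4,140 × 12 = 49,680.
With planned backorders, Q* = √(2DS/H) · √((H+B)/B).
√(2DS/H) = √(2 × 49,680 × 252 / 7.53) = 1823.512.
√((H+B)/B) = √((7.53+22.4)/22.4) = 1.1559.
Q* ≈ 2107.841.

Q* ≈ 2,107.8 panels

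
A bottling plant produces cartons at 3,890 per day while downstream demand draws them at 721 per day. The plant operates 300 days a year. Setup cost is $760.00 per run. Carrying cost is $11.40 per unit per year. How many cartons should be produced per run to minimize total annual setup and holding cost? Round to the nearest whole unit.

Annual demand D = 721 × 300 = 216,300.
Production build-up factor (1 − d/p) = 1 − 721/3,890 = 0.8147.
Q* = √(2DS / (H(1 − d/p))) = √(2 × 216,300 × 760 / (11.4 × 0.8147)).
= √(328,776,000 / 9.287) ≈ 5949.923.

Q* ≈ 5,950 cartons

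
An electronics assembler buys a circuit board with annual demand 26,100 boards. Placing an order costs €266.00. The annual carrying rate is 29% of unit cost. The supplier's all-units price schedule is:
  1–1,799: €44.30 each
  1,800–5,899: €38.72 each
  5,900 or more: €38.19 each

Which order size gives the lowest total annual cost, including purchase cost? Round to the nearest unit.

Holding cost per unit per year at price C is H = 0.29·C.
Evaluate total cost at each tier's feasible EOQ or, if the EOQ is below the tier, at the tier's minimum quantity.
EOQ at €44.30 = 1039.6 (feasible in tier 1): TC = 26,100×€44.30 + (26,100/1039.6)×266 + (1039.6/2)×0.29×€44.30 = €1,169,586.02.
EOQ at €38.72 = 1112.0 < 1800, so use break Q=1800: TC = 26,100×€38.72 + (26,100/1800.0)×266 + (1800.0/2)×0.29×€38.72 = €1,024,554.92.
EOQ at €38.19 = 1119.7 < 5900, so use break Q=5900: TC = 26,100×€38.19 + (26,100/5900.0)×266 + (5900.0/2)×0.29×€38.19 = €1,030,607.26.
Lowest total cost is €1,024,554.92 at Q = 1800.0.

Q* ≈ 1,800 boards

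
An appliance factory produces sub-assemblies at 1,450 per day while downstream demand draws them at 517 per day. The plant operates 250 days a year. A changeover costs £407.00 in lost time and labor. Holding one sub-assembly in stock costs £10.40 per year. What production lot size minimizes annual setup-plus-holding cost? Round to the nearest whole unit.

Annual demand D = 517 × 250 = 129,250.
Production build-up factor (1 − d/p) = 1 − 517/1,450 = 0.6434.
Q* = √(2DS / (H(1 − d/p))) = √(2 × 129,250 × 407 / (10.4 × 0.6434)).
= √(105,209,500 / 6.6919) ≈ 3965.099.

Q* ≈ 3,965 sub-assemblies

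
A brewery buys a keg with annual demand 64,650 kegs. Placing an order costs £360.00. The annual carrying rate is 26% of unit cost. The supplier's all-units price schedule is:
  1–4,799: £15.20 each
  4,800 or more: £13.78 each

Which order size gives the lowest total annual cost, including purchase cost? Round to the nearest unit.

Q* ≈ 4,800 kegs

Holding cost per unit per year at price C is H = 0.26·C.
Evaluate total cost at each tier's feasible EOQ or, if the EOQ is below the tier, at the tier's minimum quantity.
EOQ at £15.20 = 3432.0 (feasible in tier 1): TC = 64,650×£15.20 + (64,650/3432.0)×360 + (3432.0/2)×0.26×£15.20 = £996,243.10.
EOQ at £13.78 = 3604.5 < 4800, so use break Q=4800: TC = 64,650×£13.78 + (64,650/4800.0)×360 + (4800.0/2)×0.26×£13.78 = £904,324.47.
Lowest total cost is £904,324.47 at Q = 4800.0.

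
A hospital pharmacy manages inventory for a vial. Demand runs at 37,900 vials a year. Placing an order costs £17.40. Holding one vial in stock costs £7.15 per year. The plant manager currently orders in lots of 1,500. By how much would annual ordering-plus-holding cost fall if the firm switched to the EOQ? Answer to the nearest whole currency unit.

Extra cost ≈ £2,731 per year

EOQ = √(2DS/H) = √(2 × 37,900 × 17.4 / 7.15) ≈ 429.49.
Cost at Q* = (D/Q*)S + (Q*/2)H = √(2DSH) ≈ £3,070.88.
Cost at Q = 1,500: (37,900/1,500)×17.4 + (1,500/2)×7.15 = £439.64 + £5,362.50 = £5,802.14.
Excess = £5,802.14 − £3,070.88 = £2,731.26.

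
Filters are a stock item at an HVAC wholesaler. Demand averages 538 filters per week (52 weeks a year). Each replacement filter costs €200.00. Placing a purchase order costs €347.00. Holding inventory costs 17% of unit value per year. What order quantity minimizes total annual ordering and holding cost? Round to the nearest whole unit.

Q* ≈ 756 filters

Annual demand D = 538 × 52 = 27,976.
Holding cost H = 0.17 × €200.00 = €34.0000 per unit per year.
EOQ = √(2DS / H) = √(2 × 27,976 × 347 / 34).
= √(19,415,344 / 34) = √571,039.5294 ≈ 755.672.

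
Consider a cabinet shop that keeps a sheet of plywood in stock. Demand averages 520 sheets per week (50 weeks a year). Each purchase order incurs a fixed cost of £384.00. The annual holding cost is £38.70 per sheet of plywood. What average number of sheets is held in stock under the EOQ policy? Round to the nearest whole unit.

Annual demand D = 520 × 50 = 26,000.
Q* = √(2DS/H) = √(2 × 26,000 × 384 / 38.7) ≈ 718.31.
Average inventory = Q*/2 ≈ 718.31 / 2 = 359.155.

Average inventory ≈ 359 sheets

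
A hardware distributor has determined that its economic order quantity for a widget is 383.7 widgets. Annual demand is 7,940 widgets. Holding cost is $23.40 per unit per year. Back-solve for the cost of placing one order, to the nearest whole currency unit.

The basic EOQ model gives Q* = √(2DS/H); rearrange for the unknown.
From Q* = √(2DS/H): S = Q*²H / (2D) = 383.7² × 23.4 / (2 × 7,940) = 216.9447.

S ≈ $217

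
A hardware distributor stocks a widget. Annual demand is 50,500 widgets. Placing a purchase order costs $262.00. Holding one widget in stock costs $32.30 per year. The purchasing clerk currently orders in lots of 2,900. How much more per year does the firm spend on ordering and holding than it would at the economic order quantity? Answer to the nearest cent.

Extra cost ≈ $22,161.77 per year

EOQ = √(2DS/H) = √(2 × 50,500 × 262 / 32.3) ≈ 905.13.
Cost at Q* = (D/Q*)S + (Q*/2)H = √(2DSH) ≈ $29,235.64.
Cost at Q = 2,900: (50,500/2,900)×262 + (2,900/2)×32.3 = $4,562.41 + $46,835.00 = $51,397.41.
Excess = $51,397.41 − $29,235.64 = $22,161.77.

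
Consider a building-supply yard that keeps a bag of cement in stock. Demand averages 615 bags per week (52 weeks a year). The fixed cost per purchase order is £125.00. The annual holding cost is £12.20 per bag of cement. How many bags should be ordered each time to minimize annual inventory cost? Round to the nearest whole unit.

Annual demand D = 615 × 52 = 31,980.
EOQ = √(2DS / H) = √(2 × 31,980 × 125 / 12.2).
= √(7,995,000 / 12.2) = √655,327.8689 ≈ 809.523.

Q* ≈ 810 bags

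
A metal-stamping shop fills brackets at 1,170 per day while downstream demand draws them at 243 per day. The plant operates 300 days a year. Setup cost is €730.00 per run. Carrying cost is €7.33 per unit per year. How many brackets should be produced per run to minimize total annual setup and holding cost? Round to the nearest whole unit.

Annual demand D = 243 × 300 = 72,900.
Production build-up factor (1 − d/p) = 1 − 243/1,170 = 0.7923.
Q* = √(2DS / (H(1 − d/p))) = √(2 × 72,900 × 730 / (7.33 × 0.7923)).
= √(106,434,000 / 5.8076) ≈ 4280.961.

Q* ≈ 4,281 brackets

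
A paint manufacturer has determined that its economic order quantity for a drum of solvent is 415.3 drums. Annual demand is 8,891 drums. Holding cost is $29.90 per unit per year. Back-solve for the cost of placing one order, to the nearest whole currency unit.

Squaring Q* = √(2DS/H) gives Q*² = 2DS/H.
From Q* = √(2DS/H): S = Q*²H / (2D) = 415.3² × 29.9 / (2 × 8,891) = 290.0110.

S ≈ $290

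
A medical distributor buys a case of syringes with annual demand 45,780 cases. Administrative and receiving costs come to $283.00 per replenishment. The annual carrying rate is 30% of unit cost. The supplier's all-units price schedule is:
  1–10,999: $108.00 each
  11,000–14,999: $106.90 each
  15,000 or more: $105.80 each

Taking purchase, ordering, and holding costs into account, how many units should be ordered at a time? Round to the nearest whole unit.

Holding cost per unit per year at price C is H = 0.30·C.
For each price level, check whether its EOQ is feasible; otherwise the best quantity at that price is the breakpoint.
EOQ at $108.00 = 894.3 (feasible in tier 1): TC = 45,780×$108.00 + (45,780/894.3)×283 + (894.3/2)×0.30×$108.00 = $4,973,214.68.
EOQ at $106.90 = 898.9 < 11000, so use break Q=11000: TC = 45,780×$106.90 + (45,780/11000.0)×283 + (11000.0/2)×0.30×$106.90 = $5,071,444.79.
EOQ at $105.80 = 903.5 < 15000, so use break Q=15000: TC = 45,780×$105.80 + (45,780/15000.0)×283 + (15000.0/2)×0.30×$105.80 = $5,082,437.72.
Lowest total cost is $4,973,214.68 at Q = 894.3.

Q* ≈ 894 cases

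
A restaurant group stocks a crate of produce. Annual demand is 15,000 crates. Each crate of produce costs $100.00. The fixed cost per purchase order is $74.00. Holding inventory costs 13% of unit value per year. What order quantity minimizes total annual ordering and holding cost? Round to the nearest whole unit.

Q* ≈ 413 crates

Holding cost H = 0.13 × $100.00 = $13.0000 per unit per year.
EOQ = √(2DS / H) = √(2 × 15,000 × 74 / 13).
= √(2,220,000 / 13) = √170,769.2308 ≈ 413.242.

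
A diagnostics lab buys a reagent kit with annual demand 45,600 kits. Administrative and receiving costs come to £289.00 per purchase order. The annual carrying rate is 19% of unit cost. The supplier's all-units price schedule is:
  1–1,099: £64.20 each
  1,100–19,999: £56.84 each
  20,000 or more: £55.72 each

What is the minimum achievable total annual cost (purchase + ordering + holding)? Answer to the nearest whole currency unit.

TC* ≈ £2,608,775

Holding cost per unit per year at price C is H = 0.19·C.
Evaluate total cost at each tier's feasible EOQ or, if the EOQ is below the tier, at the tier's minimum quantity.
Tier 1 (£64.20): EOQ = 1469.9 exceeds tier's upper bound 1099, so this tier is dominated.
EOQ at £56.84 = 1562.2 (feasible in tier 2): TC = 45,600×£56.84 + (45,600/1562.2)×289 + (1562.2/2)×0.19×£56.84 = £2,608,775.36.
EOQ at £55.72 = 1577.8 < 20000, so use break Q=20000: TC = 45,600×£55.72 + (45,600/20000.0)×289 + (20000.0/2)×0.19×£55.72 = £2,647,358.92.
Lowest total cost among the candidates is at Q = 1562.2.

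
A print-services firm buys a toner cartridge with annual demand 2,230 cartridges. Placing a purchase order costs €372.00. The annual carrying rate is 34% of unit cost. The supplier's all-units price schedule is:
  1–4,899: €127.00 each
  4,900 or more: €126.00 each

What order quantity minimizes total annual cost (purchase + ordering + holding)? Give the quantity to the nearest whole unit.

Q* ≈ 196 cartridges

Holding cost per unit per year at price C is H = 0.34·C.
Candidates are each tier's EOQ (if it falls in that tier) and each price-break quantity.
EOQ at €127.00 = 196.0 (feasible in tier 1): TC = 2,230×€127.00 + (2,230/196.0)×372 + (196.0/2)×0.34×€127.00 = €291,674.09.
EOQ at €126.00 = 196.8 < 4900, so use break Q=4900: TC = 2,230×€126.00 + (2,230/4900.0)×372 + (4900.0/2)×0.34×€126.00 = €386,107.30.
Lowest total cost is €291,674.09 at Q = 196.0.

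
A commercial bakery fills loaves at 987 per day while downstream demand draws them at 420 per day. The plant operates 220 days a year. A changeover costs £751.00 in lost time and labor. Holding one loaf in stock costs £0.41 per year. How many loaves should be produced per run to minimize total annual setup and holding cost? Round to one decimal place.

Annual demand D = 420 × 220 = 92,400.
Production build-up factor (1 − d/p) = 1 − 420/987 = 0.5745.
Q* = √(2DS / (H(1 − d/p))) = √(2 × 92,400 × 751 / (0.41 × 0.5745)).
= √(138,784,800 / 0.2355) ≈ 24274.264.

Q* ≈ 24,274.3 loaves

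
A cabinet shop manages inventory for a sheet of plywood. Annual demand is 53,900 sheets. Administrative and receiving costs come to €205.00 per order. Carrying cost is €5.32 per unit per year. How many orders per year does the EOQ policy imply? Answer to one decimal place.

N ≈ 26.4 orders per year

EOQ = √(2DS/H) = √(2 × 53,900 × 205 / 5.32) ≈ 2038.12.
Orders per year = D / Q* = 53,900 / 2038.12 ≈ 26.446.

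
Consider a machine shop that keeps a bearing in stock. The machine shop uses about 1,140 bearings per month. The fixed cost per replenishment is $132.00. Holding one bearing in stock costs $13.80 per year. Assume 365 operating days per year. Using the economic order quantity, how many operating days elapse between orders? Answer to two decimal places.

Annual demand D = 1,140 × 12 = 13,680.
The optimal lot size = √(2DS/H) = √(2 × 13,680 × 132 / 13.8) ≈ 511.57.
Cycle time = Q*/D × 365 = 511.57 / 13,680 × 365 ≈ 13.649 days.

T ≈ 13.65 days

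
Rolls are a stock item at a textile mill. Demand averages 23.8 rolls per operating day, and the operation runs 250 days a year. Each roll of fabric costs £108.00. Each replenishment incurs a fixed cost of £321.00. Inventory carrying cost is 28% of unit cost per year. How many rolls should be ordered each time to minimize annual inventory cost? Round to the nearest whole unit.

Q* ≈ 355 rolls

Annual demand D = 23.8 × 250 = 5,950.
Holding cost H = 0.28 × £108.00 = £30.2400 per unit per year.
EOQ = √(2DS / H) = √(2 × 5,950 × 321 / 30.24).
= √(3,819,900 / 30.24) = √126,319.4444 ≈ 355.414.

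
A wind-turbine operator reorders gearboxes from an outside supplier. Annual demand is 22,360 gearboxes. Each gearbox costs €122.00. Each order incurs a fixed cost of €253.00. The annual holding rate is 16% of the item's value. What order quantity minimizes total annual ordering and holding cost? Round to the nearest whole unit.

Q* ≈ 761 gearboxes

Holding cost H = 0.16 × €122.00 = €19.5200 per unit per year.
EOQ = √(2DS / H) = √(2 × 22,360 × 253 / 19.52).
= √(11,314,160 / 19.52) = √579,618.8525 ≈ 761.327.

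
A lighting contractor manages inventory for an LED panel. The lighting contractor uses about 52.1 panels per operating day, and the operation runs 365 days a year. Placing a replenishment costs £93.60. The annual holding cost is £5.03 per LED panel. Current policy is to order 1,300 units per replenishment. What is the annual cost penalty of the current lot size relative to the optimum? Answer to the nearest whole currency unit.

Extra cost ≈ £407 per year

Annual demand D = 52.1 × 365 = 19,016.5.
EOQ = √(2DS/H) = √(2 × 19,016.5 × 93.6 / 5.03) ≈ 841.27.
Cost at Q* = (D/Q*)S + (Q*/2)H = √(2DSH) ≈ £4,231.58.
Cost at Q = 1,300: (19,016.5/1,300)×93.6 + (1,300/2)×5.03 = £1,369.19 + £3,269.50 = £4,638.69.
Excess = £4,638.69 − £4,231.58 = £407.11.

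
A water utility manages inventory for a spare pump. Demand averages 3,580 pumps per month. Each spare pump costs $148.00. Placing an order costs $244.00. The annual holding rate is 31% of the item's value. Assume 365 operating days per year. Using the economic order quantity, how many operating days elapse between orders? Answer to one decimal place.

T ≈ 5.7 days

Annual demand D = 3,580 × 12 = 42,960.
Holding cost H = 0.31 × $148.00 = $45.8800 per unit per year.
Q* = √(2DS/H) = √(2 × 42,960 × 244 / 45.88) ≈ 675.97.
Cycle time = Q*/D × 365 = 675.97 / 42,960 × 365 ≈ 5.743 days.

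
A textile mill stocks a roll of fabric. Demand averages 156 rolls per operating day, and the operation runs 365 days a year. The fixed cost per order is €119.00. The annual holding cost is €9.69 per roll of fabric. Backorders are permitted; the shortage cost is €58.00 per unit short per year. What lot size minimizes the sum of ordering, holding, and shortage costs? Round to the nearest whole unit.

Annual demand D = 156 × 365 = 56,940.
With planned backorders, Q* = √(2DS/H) · √((H+B)/B).
√(2DS/H) = √(2 × 56,940 × 119 / 9.69) = 1182.593.
√((H+B)/B) = √((9.69+58)/58) = 1.0803.
Q* ≈ 1277.567.

Q* ≈ 1,278 rolls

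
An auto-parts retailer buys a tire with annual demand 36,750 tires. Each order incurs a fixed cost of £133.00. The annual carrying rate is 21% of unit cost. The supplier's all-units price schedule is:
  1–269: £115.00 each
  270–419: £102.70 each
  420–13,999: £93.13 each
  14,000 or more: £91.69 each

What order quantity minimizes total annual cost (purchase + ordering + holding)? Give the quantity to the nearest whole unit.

Q* ≈ 707 tires

Holding cost per unit per year at price C is H = 0.21·C.
Candidates are each tier's EOQ (if it falls in that tier) and each price-break quantity.
Tier 1 (£115.00): EOQ = 636.2 exceeds tier's upper bound 269, so this tier is dominated.
Tier 2 (£102.70): EOQ = 673.2 exceeds tier's upper bound 419, so this tier is dominated.
EOQ at £93.13 = 707.0 (feasible in tier 3): TC = 36,750×£93.13 + (36,750/707.0)×133 + (707.0/2)×0.21×£93.13 = £3,436,354.37.
EOQ at £91.69 = 712.5 < 14000, so use break Q=14000: TC = 36,750×£91.69 + (36,750/14000.0)×133 + (14000.0/2)×0.21×£91.69 = £3,504,740.92.
Lowest total cost is £3,436,354.37 at Q = 707.0.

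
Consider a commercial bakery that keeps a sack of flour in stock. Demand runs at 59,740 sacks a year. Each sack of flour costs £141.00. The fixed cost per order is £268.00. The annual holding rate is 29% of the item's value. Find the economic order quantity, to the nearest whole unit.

Q* ≈ 885 sacks

Holding cost H = 0.29 × £141.00 = £40.8900 per unit per year.
EOQ = √(2DS / H) = √(2 × 59,740 × 268 / 40.89).
= √(32,020,640 / 40.89) = √783,092.1986 ≈ 884.925.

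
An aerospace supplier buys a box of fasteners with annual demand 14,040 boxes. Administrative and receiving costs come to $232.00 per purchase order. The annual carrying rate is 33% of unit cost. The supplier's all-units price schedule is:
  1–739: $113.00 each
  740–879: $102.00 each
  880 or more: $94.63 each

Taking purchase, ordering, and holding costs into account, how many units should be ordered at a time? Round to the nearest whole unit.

Holding cost per unit per year at price C is H = 0.33·C.
For each price level, check whether its EOQ is feasible; otherwise the best quantity at that price is the breakpoint.
EOQ at $113.00 = 418.0 (feasible in tier 1): TC = 14,040×$113.00 + (14,040/418.0)×232 + (418.0/2)×0.33×$113.00 = $1,602,106.15.
EOQ at $102.00 = 439.9 < 740, so use break Q=740: TC = 14,040×$102.00 + (14,040/740.0)×232 + (740.0/2)×0.33×$102.00 = $1,448,935.93.
EOQ at $94.63 = 456.7 < 880, so use break Q=880: TC = 14,040×$94.63 + (14,040/880.0)×232 + (880.0/2)×0.33×$94.63 = $1,346,046.93.
Lowest total cost is $1,346,046.93 at Q = 880.0.

Q* ≈ 880 boxes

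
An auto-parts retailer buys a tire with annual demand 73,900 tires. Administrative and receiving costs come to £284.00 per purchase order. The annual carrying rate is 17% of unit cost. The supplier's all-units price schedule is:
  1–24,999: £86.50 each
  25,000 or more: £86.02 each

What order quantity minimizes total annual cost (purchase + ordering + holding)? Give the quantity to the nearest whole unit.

Q* ≈ 1,690 tires

Holding cost per unit per year at price C is H = 0.17·C.
Candidates are each tier's EOQ (if it falls in that tier) and each price-break quantity.
EOQ at £86.50 = 1689.5 (feasible in tier 1): TC = 73,900×£86.50 + (73,900/1689.5)×284 + (1689.5/2)×0.17×£86.50 = £6,417,194.42.
EOQ at £86.02 = 1694.2 < 25000, so use break Q=25000: TC = 73,900×£86.02 + (73,900/25000.0)×284 + (25000.0/2)×0.17×£86.02 = £6,540,510.00.
Lowest total cost is £6,417,194.42 at Q = 1689.5.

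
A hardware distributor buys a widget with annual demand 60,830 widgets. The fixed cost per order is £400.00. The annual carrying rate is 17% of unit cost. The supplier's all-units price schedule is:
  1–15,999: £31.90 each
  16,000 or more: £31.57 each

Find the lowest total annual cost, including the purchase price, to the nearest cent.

TC* ≈ £1,956,722.15

Holding cost per unit per year at price C is H = 0.17·C.
For each price level, check whether its EOQ is feasible; otherwise the best quantity at that price is the breakpoint.
EOQ at £31.90 = 2995.6 (feasible in tier 1): TC = 60,830×£31.90 + (60,830/2995.6)×400 + (2995.6/2)×0.17×£31.90 = £1,956,722.15.
EOQ at £31.57 = 3011.2 < 16000, so use break Q=16000: TC = 60,830×£31.57 + (60,830/16000.0)×400 + (16000.0/2)×0.17×£31.57 = £1,964,859.05.
Lowest total cost among the candidates is at Q = 2995.6.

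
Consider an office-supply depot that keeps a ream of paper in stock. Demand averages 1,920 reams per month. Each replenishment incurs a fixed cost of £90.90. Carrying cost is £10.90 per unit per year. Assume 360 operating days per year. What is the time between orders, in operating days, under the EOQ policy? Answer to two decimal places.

T ≈ 9.69 days

Annual demand D = 1,920 × 12 = 23,040.
Q* = √(2DS/H) = √(2 × 23,040 × 90.9 / 10.9) ≈ 619.90.
Cycle time = Q*/D × 360 = 619.90 / 23,040 × 360 ≈ 9.686 days.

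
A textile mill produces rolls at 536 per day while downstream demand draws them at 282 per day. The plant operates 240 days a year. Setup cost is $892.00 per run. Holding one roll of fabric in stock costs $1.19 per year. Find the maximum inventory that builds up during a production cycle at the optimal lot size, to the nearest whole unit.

Annual demand D = 282 × 240 = 67,680.
Production build-up factor (1 − d/p) = 1 − 282/536 = 0.4739.
Q* = √(2DS / (H(1 − d/p))) = √(2 × 67,680 × 892 / (1.19 × 0.4739)).
= √(120,741,120 / 0.5639) ≈ 14632.538.
Maximum inventory = Q*(1 − d/p) = 14632.538 × 0.4739 ≈ 6934.076.

I_max ≈ 6,934 rolls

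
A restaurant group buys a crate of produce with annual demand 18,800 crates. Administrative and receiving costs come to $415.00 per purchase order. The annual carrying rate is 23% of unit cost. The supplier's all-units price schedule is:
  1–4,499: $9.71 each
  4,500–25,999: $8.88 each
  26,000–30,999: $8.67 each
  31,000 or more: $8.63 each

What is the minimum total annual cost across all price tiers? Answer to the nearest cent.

TC* ≈ $173,273.18

Holding cost per unit per year at price C is H = 0.23·C.
For each price level, check whether its EOQ is feasible; otherwise the best quantity at that price is the breakpoint.
EOQ at $9.71 = 2643.3 (feasible in tier 1): TC = 18,800×$9.71 + (18,800/2643.3)×415 + (2643.3/2)×0.23×$9.71 = $188,451.25.
EOQ at $8.88 = 2764.1 < 4500, so use break Q=4500: TC = 18,800×$8.88 + (18,800/4500.0)×415 + (4500.0/2)×0.23×$8.88 = $173,273.18.
EOQ at $8.67 = 2797.3 < 26000, so use break Q=26000: TC = 18,800×$8.67 + (18,800/26000.0)×415 + (26000.0/2)×0.23×$8.67 = $189,219.38.
EOQ at $8.63 = 2803.8 < 31000, so use break Q=31000: TC = 18,800×$8.63 + (18,800/31000.0)×415 + (31000.0/2)×0.23×$8.63 = $193,261.63.
Lowest total cost among the candidates is at Q = 4500.0.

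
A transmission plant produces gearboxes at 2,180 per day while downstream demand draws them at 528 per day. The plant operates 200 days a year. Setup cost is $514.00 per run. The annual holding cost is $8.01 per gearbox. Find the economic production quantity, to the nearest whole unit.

Annual demand D = 528 × 200 = 105,600.
Production build-up factor (1 − d/p) = 1 − 528/2,180 = 0.7578.
Q* = √(2DS / (H(1 − d/p))) = √(2 × 105,600 × 514 / (8.01 × 0.7578)).
= √(108,556,800 / 6.07) ≈ 4228.979.

Q* ≈ 4,229 gearboxes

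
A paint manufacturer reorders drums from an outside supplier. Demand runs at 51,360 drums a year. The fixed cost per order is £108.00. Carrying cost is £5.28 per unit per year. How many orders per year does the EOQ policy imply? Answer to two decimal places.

EOQ = √(2DS/H) = √(2 × 51,360 × 108 / 5.28) ≈ 1449.51.
Orders per year = D / Q* = 51,360 / 1449.51 ≈ 35.433.

N ≈ 35.43 orders per year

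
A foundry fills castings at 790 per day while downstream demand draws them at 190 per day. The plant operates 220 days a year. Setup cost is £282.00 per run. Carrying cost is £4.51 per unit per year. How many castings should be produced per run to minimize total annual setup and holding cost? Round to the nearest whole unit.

Q* ≈ 2,623 castings

Annual demand D = 190 × 220 = 41,800.
Production build-up factor (1 − d/p) = 1 − 190/790 = 0.7595.
Q* = √(2DS / (H(1 − d/p))) = √(2 × 41,800 × 282 / (4.51 × 0.7595)).
= √(23,575,200 / 3.4253) ≈ 2623.477.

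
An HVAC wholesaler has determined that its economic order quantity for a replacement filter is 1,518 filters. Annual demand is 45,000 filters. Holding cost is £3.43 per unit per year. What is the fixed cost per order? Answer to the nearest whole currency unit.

The basic EOQ model gives Q* = √(2DS/H); rearrange for the unknown.
From Q* = √(2DS/H): S = Q*²H / (2D) = 1,518² × 3.43 / (2 × 45,000) = 87.8203.

S ≈ £88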